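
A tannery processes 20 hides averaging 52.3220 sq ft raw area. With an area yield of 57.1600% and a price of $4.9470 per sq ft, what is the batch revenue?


Raw_total = N * avg_area = 20 * 52.3220 = 1046.4400 sq ft
Finished = Raw_total * yield / 100 = 1046.4400 * 57.1600 / 100 = 598.1451 sq ft
Value = Finished * price = 598.1451 * 4.9470 = 2959.0238 $


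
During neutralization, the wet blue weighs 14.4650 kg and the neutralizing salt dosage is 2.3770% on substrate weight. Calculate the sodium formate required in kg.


Formula: Neutralizer = substrate * pct / 100
Substituting: Neutralizer = 14.4650 * 2.3770 / 100
Result: 0.3438 kg


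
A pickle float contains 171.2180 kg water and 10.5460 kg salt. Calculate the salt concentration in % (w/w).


Formula: Conc = salt / (water + salt) * 100
Substituting: Conc = 10.5460 / (171.2180 + 10.5460) * 100
Result: 5.8020 %


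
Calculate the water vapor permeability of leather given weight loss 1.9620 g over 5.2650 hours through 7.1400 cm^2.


Formula: WVP = loss / (area * time)
Substituting: WVP = 1.9620 / (7.1400 * 5.2650)
Result: 0.0521918 g/(cm^2*hr)


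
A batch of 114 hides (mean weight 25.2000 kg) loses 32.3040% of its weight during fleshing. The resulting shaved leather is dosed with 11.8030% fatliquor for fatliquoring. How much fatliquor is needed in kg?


Total_raw = N * avg_wt = 114 * 25.2000 = 2872.8000 kg
Substrate = Total_raw * (1 - loss/100) = 2872.8000 * (1 - 32.3040/100) = 1944.7707 kg
Fat = Substrate * pct / 100 = 1944.7707 * 11.8030 / 100 = 229.5413 kg


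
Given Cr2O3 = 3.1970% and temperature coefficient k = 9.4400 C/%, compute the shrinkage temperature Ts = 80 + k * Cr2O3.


Formula: Ts = 80 + k * Cr2O3
Substituting: Ts = 80 + 9.4400 * 3.1970
Result: 110.1797 C


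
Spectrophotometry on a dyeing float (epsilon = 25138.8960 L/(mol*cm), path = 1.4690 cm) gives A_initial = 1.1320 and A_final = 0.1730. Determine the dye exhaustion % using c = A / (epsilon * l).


c_initial = A_i / (epsilon * l) = 1.1320 / (25138.8960 * 1.4690) = 3.0653e-05 mol/L
c_final = A_f / (epsilon * l) = 0.1730 / (25138.8960 * 1.4690) = 4.6847e-06 mol/L
Exhaustion = (c_initial - c_final) / c_initial * 100 = (3.0653e-05 - 4.6847e-06) / 3.0653e-05 * 100 = 84.7173 %


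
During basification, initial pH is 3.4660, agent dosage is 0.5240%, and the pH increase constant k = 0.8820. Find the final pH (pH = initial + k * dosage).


Formula: pH_final = pH_initial + k * base_pct
Substituting: pH_final = 3.4660 + 0.8820 * 0.5240
Result: 3.9282


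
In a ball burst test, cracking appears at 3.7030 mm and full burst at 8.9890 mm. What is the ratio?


Formula: Ratio = crack / burst
Substituting: Ratio = 3.7030 / 8.9890
Result: 0.4119


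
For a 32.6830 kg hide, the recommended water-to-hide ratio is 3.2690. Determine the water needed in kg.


Formula: Water = hide_weight * ratio
Substituting: Water = 32.6830 * 3.2690
Result: 106.8407 kg


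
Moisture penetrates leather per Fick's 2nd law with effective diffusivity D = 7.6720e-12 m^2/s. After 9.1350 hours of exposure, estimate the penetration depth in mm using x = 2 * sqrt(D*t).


t = 9.1350 hr * 3600 = 32886.0000 s
D * t = 7.6720e-12 * 32886.0000 = 2.5230e-07
x = 2 * sqrt(D*t) = 2 * sqrt(2.5230e-07) = 0.00100459 m = 1.0046 mm


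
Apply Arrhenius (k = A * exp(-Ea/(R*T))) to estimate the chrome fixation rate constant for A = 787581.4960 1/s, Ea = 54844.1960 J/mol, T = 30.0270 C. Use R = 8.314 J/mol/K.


T_K = T_C + 273.15 = 30.0270 + 273.15 = 303.1770 K
exponent = -Ea / (R * T_K) = -54844.1960 / (8.314 * 303.1770) = -21.7583
k = A * exp(exponent) = 787581.4960 * exp(-21.7583) = 2.7977e-04 1/s


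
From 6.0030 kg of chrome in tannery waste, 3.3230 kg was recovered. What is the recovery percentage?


Formula: Recovery = recovered / input * 100
Substituting: Recovery = 3.3230 / 6.0030 * 100
Result: 55.3557 %


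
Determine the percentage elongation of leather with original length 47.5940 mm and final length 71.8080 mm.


Formula: Elongation = (Lf - L0) / L0 * 100
Substituting: Elongation = (71.8080 - 47.5940) / 47.5940 * 100
Result: 50.8762 %


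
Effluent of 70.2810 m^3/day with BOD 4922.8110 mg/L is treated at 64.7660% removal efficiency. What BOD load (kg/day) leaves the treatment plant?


Load_in = volume * conc / 1000 = 70.2810 * 4922.8110 / 1000 = 345.9801 kg/day
Removed = Load_in * eff / 100 = 345.9801 * 64.7660 / 100 = 224.0775 kg/day
Load_out = Load_in - Removed = 345.9801 - 224.0775 = 121.9026 kg/day


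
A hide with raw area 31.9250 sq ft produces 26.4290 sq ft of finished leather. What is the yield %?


Formula: Yield = finished / raw * 100
Substituting: Yield = 26.4290 / 31.9250 * 100
Result: 82.7847 %


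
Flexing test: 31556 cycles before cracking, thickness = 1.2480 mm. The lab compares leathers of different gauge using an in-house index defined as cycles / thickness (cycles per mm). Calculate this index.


Formula: Index = cycles / thickness
Substituting: Index = 31556 / 1.2480
Result: 25285.2564 cycles/mm


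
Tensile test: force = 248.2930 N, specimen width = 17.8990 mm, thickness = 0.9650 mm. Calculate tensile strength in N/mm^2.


Formula: TS = force / (width * thickness)
Substituting: TS = 248.2930 / (17.8990 * 0.9650)
Result: 14.3750 N/mm^2


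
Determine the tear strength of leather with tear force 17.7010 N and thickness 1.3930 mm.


Formula: Tear strength = force / thickness
Substituting: Tear strength = 17.7010 / 1.3930
Result: 12.7071 N/mm


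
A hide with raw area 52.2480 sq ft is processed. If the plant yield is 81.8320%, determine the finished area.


Formula: finished = raw * yield / 100
Substituting: finished = 52.2480 * 81.8320 / 100
Result: 42.7556 sq ft


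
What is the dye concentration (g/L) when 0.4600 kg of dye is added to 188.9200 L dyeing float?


Formula: Conc = dye_mass(kg) / volume(L) * 1000
Substituting: Conc = 0.4600 / 188.9200 * 1000
Result: 2.4349 g/L


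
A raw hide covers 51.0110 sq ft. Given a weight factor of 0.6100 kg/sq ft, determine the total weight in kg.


Formula: Weight = area * weight_per_sqft
Substituting: Weight = 51.0110 * 0.6100
Result: 31.1167 kg


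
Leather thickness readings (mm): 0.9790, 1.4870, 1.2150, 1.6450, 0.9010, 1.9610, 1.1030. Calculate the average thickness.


Formula: Average = sum / n
Substituting: Average = 9.2910 / 7
Result: 1.3273 mm


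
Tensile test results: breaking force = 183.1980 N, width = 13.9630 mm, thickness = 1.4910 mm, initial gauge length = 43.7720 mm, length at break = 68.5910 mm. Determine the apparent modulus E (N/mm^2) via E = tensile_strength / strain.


TS = F / (w * t) = 183.1980 / (13.9630 * 1.4910) = 8.7996 N/mm^2
strain = (Lf - L0) / L0 = (68.5910 - 43.7720) / 43.7720 = 0.5670
E = TS / strain = 8.7996 / 0.5670 = 15.5195 N/mm^2


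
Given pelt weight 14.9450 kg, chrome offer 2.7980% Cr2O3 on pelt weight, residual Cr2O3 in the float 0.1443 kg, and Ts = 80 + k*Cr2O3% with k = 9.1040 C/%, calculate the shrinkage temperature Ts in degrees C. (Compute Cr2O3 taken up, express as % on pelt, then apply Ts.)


Offered = pelt * offer_pct / 100 = 14.9450 * 2.7980 / 100 = 0.4182 kg
Uptake = offered - residual = 0.4182 - 0.1443 = 0.2739 kg
Cr2O3% on pelt = uptake / pelt * 100 = 0.2739 / 14.9450 * 100 = 1.8325 %
Ts = 80 + k * Cr2O3% = 80 + 9.1040 * 1.8325 = 96.6827 C


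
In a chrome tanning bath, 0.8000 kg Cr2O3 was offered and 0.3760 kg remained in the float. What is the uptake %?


Formula: Uptake = (offered - residual) / offered * 100
Substituting: Uptake = (0.8000 - 0.3760) / 0.8000 * 100
Result: 53.0000 %


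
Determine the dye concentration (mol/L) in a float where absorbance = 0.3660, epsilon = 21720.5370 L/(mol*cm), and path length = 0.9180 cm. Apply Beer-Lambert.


Formula: c = A / (epsilon * l)
Substituting: c = 0.3660 / (21720.5370 * 0.9180)
Result: 1.8356e-05 mol/L


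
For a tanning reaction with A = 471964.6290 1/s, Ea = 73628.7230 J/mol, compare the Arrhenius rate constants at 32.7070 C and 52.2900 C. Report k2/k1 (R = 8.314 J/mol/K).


T1 = 32.7070 + 273.15 = 305.8570 K; T2 = 52.2900 + 273.15 = 325.4400 K
k1 = A * exp(-Ea/(R*T1)) = 471964.6290 * exp(-73628.7230/(8.314*305.8570)) = 1.2562e-07 1/s
k2 = A * exp(-Ea/(R*T2)) = 471964.6290 * exp(-73628.7230/(8.314*325.4400)) = 7.1735e-07 1/s
k2/k1 = 7.1735e-07 / 1.2562e-07 = 5.7106


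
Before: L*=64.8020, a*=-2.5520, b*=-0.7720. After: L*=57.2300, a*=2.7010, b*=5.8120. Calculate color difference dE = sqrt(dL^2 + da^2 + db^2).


dL = -7.5720, da = 5.2530, db = 6.5840
dE = sqrt((-7.5720)^2 + 5.2530^2 + 6.5840^2) = 11.3260


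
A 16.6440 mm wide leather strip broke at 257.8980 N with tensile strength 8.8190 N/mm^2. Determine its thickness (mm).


Formula: t = F / (TS * w)
Substituting: t = 257.8980 / (8.8190 * 16.6440)
Result: 1.7570 mm


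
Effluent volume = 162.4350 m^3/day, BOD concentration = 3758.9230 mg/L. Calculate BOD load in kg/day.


Formula: BOD_load = volume * conc / 1000
Substituting: BOD_load = 162.4350 * 3758.9230 / 1000
Result: 610.5807 kg/day


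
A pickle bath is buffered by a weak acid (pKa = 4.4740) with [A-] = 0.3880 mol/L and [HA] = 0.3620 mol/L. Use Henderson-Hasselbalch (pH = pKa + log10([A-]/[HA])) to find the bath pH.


ratio = [A-] / [HA] = 0.3880 / 0.3620 = 1.0718
log10(ratio) = 0.0301232
pH = pKa + log10(ratio) = 4.4740 + 0.0301232 = 4.5041


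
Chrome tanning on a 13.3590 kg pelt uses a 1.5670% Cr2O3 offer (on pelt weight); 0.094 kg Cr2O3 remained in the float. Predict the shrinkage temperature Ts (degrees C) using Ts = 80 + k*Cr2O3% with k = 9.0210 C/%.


Offered = pelt * offer_pct / 100 = 13.3590 * 1.5670 / 100 = 0.2093 kg
Uptake = offered - residual = 0.2093 - 0.094 = 0.1153 kg
Cr2O3% on pelt = uptake / pelt * 100 = 0.1153 / 13.3590 * 100 = 0.8634 %
Ts = 80 + k * Cr2O3% = 80 + 9.0210 * 0.8634 = 87.7883 C


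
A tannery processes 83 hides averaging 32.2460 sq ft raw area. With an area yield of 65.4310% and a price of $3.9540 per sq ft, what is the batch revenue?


Raw_total = N * avg_area = 83 * 32.2460 = 2676.4180 sq ft
Finished = Raw_total * yield / 100 = 2676.4180 * 65.4310 / 100 = 1751.2071 sq ft
Value = Finished * price = 1751.2071 * 3.9540 = 6924.2727 $


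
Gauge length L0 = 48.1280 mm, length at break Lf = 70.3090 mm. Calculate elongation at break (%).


Formula: Elongation = (Lf - L0) / L0 * 100
Substituting: Elongation = (70.3090 - 48.1280) / 48.1280 * 100
Result: 46.0875 %


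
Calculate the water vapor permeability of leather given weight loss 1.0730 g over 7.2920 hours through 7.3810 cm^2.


Formula: WVP = loss / (area * time)
Substituting: WVP = 1.0730 / (7.3810 * 7.2920)
Result: 0.019936 g/(cm^2*hr)


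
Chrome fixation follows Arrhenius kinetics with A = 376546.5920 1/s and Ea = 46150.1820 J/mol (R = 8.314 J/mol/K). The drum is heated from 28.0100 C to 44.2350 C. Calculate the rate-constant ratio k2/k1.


T1 = 28.0100 + 273.15 = 301.1600 K; T2 = 44.2350 + 273.15 = 317.3850 K
k1 = A * exp(-Ea/(R*T1)) = 376546.5920 * exp(-46150.1820/(8.314*301.1600)) = 0.00372409 1/s
k2 = A * exp(-Ea/(R*T2)) = 376546.5920 * exp(-46150.1820/(8.314*317.3850)) = 0.00955503 1/s
k2/k1 = 0.00955503 / 0.00372409 = 2.5657


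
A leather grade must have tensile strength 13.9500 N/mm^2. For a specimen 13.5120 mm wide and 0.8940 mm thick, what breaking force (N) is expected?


Formula: F = TS * w * t
Substituting: F = 13.9500 * 13.5120 * 0.8940
Result: 168.5122 N


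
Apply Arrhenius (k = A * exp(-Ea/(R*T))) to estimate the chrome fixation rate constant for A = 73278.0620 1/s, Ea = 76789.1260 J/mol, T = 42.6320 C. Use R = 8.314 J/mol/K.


T_K = T_C + 273.15 = 42.6320 + 273.15 = 315.7820 K
exponent = -Ea / (R * T_K) = -76789.1260 / (8.314 * 315.7820) = -29.2484
k = A * exp(exponent) = 73278.0620 * exp(-29.2484) = 1.4539e-08 1/s


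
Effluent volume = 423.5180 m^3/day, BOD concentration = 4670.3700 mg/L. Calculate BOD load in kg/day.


Formula: BOD_load = volume * conc / 1000
Substituting: BOD_load = 423.5180 * 4670.3700 / 1000
Result: 1977.9858 kg/day


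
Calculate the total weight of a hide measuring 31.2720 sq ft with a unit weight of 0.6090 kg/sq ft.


Formula: Weight = area * weight_per_sqft
Substituting: Weight = 31.2720 * 0.6090
Result: 19.0446 kg


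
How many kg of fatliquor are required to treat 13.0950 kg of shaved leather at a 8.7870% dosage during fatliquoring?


Formula: Fat = substrate * pct / 100
Substituting: Fat = 13.0950 * 8.7870 / 100
Result: 1.1507 kg


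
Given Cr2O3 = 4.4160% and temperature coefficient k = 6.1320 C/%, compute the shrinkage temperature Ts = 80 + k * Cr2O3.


Formula: Ts = 80 + k * Cr2O3
Substituting: Ts = 80 + 6.1320 * 4.4160
Result: 107.0789 C


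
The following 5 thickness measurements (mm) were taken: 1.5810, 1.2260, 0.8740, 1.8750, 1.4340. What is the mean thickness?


Formula: Average = sum / n
Substituting: Average = 6.9900 / 5
Result: 1.3980 mm


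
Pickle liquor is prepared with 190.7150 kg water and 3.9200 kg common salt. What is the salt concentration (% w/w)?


Formula: Conc = salt / (water + salt) * 100
Substituting: Conc = 3.9200 / (190.7150 + 3.9200) * 100
Result: 2.0140 %


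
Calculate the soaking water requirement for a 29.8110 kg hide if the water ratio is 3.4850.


Formula: Water = hide_weight * ratio
Substituting: Water = 29.8110 * 3.4850
Result: 103.8913 kg


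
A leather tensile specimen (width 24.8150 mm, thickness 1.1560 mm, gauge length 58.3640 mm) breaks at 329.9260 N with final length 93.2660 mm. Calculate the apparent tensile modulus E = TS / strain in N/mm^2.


TS = F / (w * t) = 329.9260 / (24.8150 * 1.1560) = 11.5012 N/mm^2
strain = (Lf - L0) / L0 = (93.2660 - 58.3640) / 58.3640 = 0.5980
E = TS / strain = 11.5012 / 0.5980 = 19.2327 N/mm^2


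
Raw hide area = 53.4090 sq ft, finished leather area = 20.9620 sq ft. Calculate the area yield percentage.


Formula: Yield = finished / raw * 100
Substituting: Yield = 20.9620 / 53.4090 * 100
Result: 39.2481 %


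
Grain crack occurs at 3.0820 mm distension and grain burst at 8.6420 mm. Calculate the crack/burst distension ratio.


Formula: Ratio = crack / burst
Substituting: Ratio = 3.0820 / 8.6420
Result: 0.3566


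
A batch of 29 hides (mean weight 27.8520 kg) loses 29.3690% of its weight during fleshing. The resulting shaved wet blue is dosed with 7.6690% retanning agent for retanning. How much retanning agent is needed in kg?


Total_raw = N * avg_wt = 29 * 27.8520 = 807.7080 kg
Substrate = Total_raw * (1 - loss/100) = 807.7080 * (1 - 29.3690/100) = 570.4922 kg
Retan = Substrate * pct / 100 = 570.4922 * 7.6690 / 100 = 43.7510 kg


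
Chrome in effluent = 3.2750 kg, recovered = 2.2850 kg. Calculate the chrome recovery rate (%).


Formula: Recovery = recovered / input * 100
Substituting: Recovery = 2.2850 / 3.2750 * 100
Result: 69.7710 %


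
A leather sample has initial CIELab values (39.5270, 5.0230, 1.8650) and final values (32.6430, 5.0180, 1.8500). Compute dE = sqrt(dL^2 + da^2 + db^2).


dL = -6.8840, da = -0.005, db = -0.015
dE = sqrt((-6.8840)^2 + (-0.005)^2 + (-0.015)^2) = 6.8840


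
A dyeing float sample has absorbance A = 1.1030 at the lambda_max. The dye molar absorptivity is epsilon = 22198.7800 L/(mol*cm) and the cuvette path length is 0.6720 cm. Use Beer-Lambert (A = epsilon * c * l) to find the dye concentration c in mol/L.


Formula: c = A / (epsilon * l)
Substituting: c = 1.1030 / (22198.7800 * 0.6720)
Result: 7.3940e-05 mol/L


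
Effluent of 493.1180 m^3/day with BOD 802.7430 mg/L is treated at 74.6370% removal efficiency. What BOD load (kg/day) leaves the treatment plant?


Load_in = volume * conc / 1000 = 493.1180 * 802.7430 / 1000 = 395.8470 kg/day
Removed = Load_in * eff / 100 = 395.8470 * 74.6370 / 100 = 295.4483 kg/day
Load_out = Load_in - Removed = 395.8470 - 295.4483 = 100.3987 kg/day


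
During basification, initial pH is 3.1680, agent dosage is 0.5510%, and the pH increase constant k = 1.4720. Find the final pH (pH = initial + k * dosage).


Formula: pH_final = pH_initial + k * base_pct
Substituting: pH_final = 3.1680 + 1.4720 * 0.5510
Result: 3.9791


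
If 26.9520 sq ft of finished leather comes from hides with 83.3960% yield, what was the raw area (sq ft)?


Formula: raw = finished * 100 / yield
Substituting: raw = 26.9520 * 100 / 83.3960
Result: 32.3181 sq ft


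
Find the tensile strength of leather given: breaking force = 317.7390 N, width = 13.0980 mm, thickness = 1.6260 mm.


Formula: TS = force / (width * thickness)
Substituting: TS = 317.7390 / (13.0980 * 1.6260)
Result: 14.9192 N/mm^2


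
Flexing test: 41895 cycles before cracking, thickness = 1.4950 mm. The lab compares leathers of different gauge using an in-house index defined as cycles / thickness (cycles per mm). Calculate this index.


Formula: Index = cycles / thickness
Substituting: Index = 41895 / 1.4950
Result: 28023.4114 cycles/mm


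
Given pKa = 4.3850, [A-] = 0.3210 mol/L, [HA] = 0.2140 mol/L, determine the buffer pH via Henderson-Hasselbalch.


ratio = [A-] / [HA] = 0.3210 / 0.2140 = 1.5000
log10(ratio) = 0.1761
pH = pKa + log10(ratio) = 4.3850 + 0.1761 = 4.5611


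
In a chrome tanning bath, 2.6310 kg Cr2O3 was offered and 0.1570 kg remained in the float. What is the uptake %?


Formula: Uptake = (offered - residual) / offered * 100
Substituting: Uptake = (2.6310 - 0.1570) / 2.6310 * 100
Result: 94.0327 %


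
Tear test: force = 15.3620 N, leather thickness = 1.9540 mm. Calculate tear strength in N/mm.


Formula: Tear strength = force / thickness
Substituting: Tear strength = 15.3620 / 1.9540
Result: 7.8618 N/mm


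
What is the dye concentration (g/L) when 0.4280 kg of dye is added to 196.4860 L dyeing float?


Formula: Conc = dye_mass(kg) / volume(L) * 1000
Substituting: Conc = 0.4280 / 196.4860 * 1000
Result: 2.1783 g/L


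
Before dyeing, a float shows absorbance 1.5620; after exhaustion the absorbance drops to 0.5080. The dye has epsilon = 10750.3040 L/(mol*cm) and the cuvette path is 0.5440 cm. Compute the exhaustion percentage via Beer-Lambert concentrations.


c_initial = A_i / (epsilon * l) = 1.5620 / (10750.3040 * 0.5440) = 2.6709e-04 mol/L
c_final = A_f / (epsilon * l) = 0.5080 / (10750.3040 * 0.5440) = 8.6865e-05 mol/L
Exhaustion = (c_initial - c_final) / c_initial * 100 = (2.6709e-04 - 8.6865e-05) / 2.6709e-04 * 100 = 67.4776 %


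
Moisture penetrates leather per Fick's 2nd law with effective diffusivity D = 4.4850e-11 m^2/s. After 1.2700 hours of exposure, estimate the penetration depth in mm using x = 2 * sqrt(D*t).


t = 1.2700 hr * 3600 = 4572.0000 s
D * t = 4.4850e-11 * 4572.0000 = 2.0505e-07
x = 2 * sqrt(D*t) = 2 * sqrt(2.0505e-07) = 9.0566e-04 m = 0.9057 mm


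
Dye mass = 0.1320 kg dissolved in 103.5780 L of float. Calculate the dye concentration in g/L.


Formula: Conc = dye_mass(kg) / volume(L) * 1000
Substituting: Conc = 0.1320 / 103.5780 * 1000
Result: 1.2744 g/L


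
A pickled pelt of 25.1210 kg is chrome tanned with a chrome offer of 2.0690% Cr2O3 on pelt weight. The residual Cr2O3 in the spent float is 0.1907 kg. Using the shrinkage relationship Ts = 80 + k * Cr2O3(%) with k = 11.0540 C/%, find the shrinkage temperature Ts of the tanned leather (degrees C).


Offered = pelt * offer_pct / 100 = 25.1210 * 2.0690 / 100 = 0.5198 kg
Uptake = offered - residual = 0.5198 - 0.1907 = 0.3291 kg
Cr2O3% on pelt = uptake / pelt * 100 = 0.3291 / 25.1210 * 100 = 1.3099 %
Ts = 80 + k * Cr2O3% = 80 + 11.0540 * 1.3099 = 94.4793 C


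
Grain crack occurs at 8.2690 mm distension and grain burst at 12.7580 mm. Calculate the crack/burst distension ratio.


Formula: Ratio = crack / burst
Substituting: Ratio = 8.2690 / 12.7580
Result: 0.6481


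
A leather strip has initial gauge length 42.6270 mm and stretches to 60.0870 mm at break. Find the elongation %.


Formula: Elongation = (Lf - L0) / L0 * 100
Substituting: Elongation = (60.0870 - 42.6270) / 42.6270 * 100
Result: 40.9600 %


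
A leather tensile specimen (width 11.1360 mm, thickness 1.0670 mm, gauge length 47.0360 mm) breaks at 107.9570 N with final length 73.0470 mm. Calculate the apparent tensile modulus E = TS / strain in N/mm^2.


TS = F / (w * t) = 107.9570 / (11.1360 * 1.0670) = 9.0857 N/mm^2
strain = (Lf - L0) / L0 = (73.0470 - 47.0360) / 47.0360 = 0.5530
E = TS / strain = 9.0857 / 0.5530 = 16.4297 N/mm^2


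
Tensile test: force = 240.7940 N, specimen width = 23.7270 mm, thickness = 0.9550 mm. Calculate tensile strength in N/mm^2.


Formula: TS = force / (width * thickness)
Substituting: TS = 240.7940 / (23.7270 * 0.9550)
Result: 10.6267 N/mm^2


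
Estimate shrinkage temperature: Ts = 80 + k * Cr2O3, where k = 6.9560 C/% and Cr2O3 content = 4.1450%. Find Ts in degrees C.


Formula: Ts = 80 + k * Cr2O3
Substituting: Ts = 80 + 6.9560 * 4.1450
Result: 108.8326 C


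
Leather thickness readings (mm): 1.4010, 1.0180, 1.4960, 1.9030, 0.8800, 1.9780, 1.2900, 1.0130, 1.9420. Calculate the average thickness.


Formula: Average = sum / n
Substituting: Average = 12.9210 / 9
Result: 1.4357 mm


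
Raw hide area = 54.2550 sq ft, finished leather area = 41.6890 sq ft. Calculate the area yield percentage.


Formula: Yield = finished / raw * 100
Substituting: Yield = 41.6890 / 54.2550 * 100
Result: 76.8390 %


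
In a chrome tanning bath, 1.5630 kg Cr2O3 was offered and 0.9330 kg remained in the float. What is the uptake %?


Formula: Uptake = (offered - residual) / offered * 100
Substituting: Uptake = (1.5630 - 0.9330) / 1.5630 * 100
Result: 40.3071 %


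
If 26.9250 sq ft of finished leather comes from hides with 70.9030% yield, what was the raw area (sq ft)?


Formula: raw = finished * 100 / yield
Substituting: raw = 26.9250 * 100 / 70.9030
Result: 37.9744 sq ft


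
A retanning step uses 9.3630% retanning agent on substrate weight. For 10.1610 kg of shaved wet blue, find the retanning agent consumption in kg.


Formula: Retan = substrate * pct / 100
Substituting: Retan = 10.1610 * 9.3630 / 100
Result: 0.9514 kg


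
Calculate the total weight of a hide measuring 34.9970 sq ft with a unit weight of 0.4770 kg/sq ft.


Formula: Weight = area * weight_per_sqft
Substituting: Weight = 34.9970 * 0.4770
Result: 16.6936 kg


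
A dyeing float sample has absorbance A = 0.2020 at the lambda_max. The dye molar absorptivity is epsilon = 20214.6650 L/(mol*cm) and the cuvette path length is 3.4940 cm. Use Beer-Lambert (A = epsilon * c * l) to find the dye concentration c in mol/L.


Formula: c = A / (epsilon * l)
Substituting: c = 0.2020 / (20214.6650 * 3.4940)
Result: 2.8600e-06 mol/L


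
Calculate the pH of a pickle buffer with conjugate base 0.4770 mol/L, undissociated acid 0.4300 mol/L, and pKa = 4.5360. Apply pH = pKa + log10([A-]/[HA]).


ratio = [A-] / [HA] = 0.4770 / 0.4300 = 1.1093
log10(ratio) = 0.0450499
pH = pKa + log10(ratio) = 4.5360 + 0.0450499 = 4.5810


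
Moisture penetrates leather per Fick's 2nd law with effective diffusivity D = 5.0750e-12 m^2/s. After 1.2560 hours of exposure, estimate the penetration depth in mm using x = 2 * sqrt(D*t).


t = 1.2560 hr * 3600 = 4521.6000 s
D * t = 5.0750e-12 * 4521.6000 = 2.2947e-08
x = 2 * sqrt(D*t) = 2 * sqrt(2.2947e-08) = 3.0297e-04 m = 0.3030 mm


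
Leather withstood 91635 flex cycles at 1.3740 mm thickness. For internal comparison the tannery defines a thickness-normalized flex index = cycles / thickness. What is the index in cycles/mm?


Formula: Index = cycles / thickness
Substituting: Index = 91635 / 1.3740
Result: 66692.1397 cycles/mm


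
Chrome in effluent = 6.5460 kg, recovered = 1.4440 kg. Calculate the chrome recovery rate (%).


Formula: Recovery = recovered / input * 100
Substituting: Recovery = 1.4440 / 6.5460 * 100
Result: 22.0593 %


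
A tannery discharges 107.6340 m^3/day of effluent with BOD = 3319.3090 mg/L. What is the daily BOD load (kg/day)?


Formula: BOD_load = volume * conc / 1000
Substituting: BOD_load = 107.6340 * 3319.3090 / 1000
Result: 357.2705 kg/day


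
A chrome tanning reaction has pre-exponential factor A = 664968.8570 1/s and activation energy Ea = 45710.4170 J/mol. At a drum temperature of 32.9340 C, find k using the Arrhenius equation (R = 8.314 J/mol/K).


T_K = T_C + 273.15 = 32.9340 + 273.15 = 306.0840 K
exponent = -Ea / (R * T_K) = -45710.4170 / (8.314 * 306.0840) = -17.9624
k = A * exp(exponent) = 664968.8570 * exp(-17.9624) = 0.0105154 1/s


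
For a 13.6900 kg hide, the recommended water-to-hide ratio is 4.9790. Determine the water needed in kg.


Formula: Water = hide_weight * ratio
Substituting: Water = 13.6900 * 4.9790
Result: 68.1625 kg


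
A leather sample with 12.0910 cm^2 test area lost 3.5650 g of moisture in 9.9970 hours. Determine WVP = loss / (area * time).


Formula: WVP = loss / (area * time)
Substituting: WVP = 3.5650 / (12.0910 * 9.9970)
Result: 0.0294936 g/(cm^2*hr)


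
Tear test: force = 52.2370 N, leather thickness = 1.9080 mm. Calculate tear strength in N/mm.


Formula: Tear strength = force / thickness
Substituting: Tear strength = 52.2370 / 1.9080
Result: 27.3779 N/mm


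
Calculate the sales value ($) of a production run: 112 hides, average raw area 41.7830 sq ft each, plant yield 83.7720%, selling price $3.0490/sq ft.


Raw_total = N * avg_area = 112 * 41.7830 = 4679.6960 sq ft
Finished = Raw_total * yield / 100 = 4679.6960 * 83.7720 / 100 = 3920.2749 sq ft
Value = Finished * price = 3920.2749 * 3.0490 = 11952.9183 $


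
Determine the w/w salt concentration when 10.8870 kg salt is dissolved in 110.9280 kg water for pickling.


Formula: Conc = salt / (water + salt) * 100
Substituting: Conc = 10.8870 / (110.9280 + 10.8870) * 100
Result: 8.9373 %


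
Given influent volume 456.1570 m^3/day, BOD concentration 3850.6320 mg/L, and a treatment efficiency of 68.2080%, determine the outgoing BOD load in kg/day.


Load_in = volume * conc / 1000 = 456.1570 * 3850.6320 / 1000 = 1756.4927 kg/day
Removed = Load_in * eff / 100 = 1756.4927 * 68.2080 / 100 = 1198.0686 kg/day
Load_out = Load_in - Removed = 1756.4927 - 1198.0686 = 558.4242 kg/day


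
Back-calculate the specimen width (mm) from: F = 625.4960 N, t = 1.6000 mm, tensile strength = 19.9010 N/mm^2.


Formula: w = F / (TS * t)
Substituting: w = 625.4960 / (19.9010 * 1.6000)
Result: 19.6440 mm


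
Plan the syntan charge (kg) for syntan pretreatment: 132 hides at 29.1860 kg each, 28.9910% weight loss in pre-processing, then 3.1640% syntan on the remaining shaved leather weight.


Total_raw = N * avg_wt = 132 * 29.1860 = 3852.5520 kg
Substrate = Total_raw * (1 - loss/100) = 3852.5520 * (1 - 28.9910/100) = 2735.6586 kg
Syntan = Substrate * pct / 100 = 2735.6586 * 3.1640 / 100 = 86.5562 kg


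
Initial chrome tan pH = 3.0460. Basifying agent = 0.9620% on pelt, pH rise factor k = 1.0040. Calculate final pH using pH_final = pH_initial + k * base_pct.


Formula: pH_final = pH_initial + k * base_pct
Substituting: pH_final = 3.0460 + 1.0040 * 0.9620
Result: 4.0118


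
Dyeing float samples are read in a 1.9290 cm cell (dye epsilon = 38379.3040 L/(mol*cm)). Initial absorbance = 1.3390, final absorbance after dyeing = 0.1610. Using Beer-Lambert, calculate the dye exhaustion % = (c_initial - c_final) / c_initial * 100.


c_initial = A_i / (epsilon * l) = 1.3390 / (38379.3040 * 1.9290) = 1.8086e-05 mol/L
c_final = A_f / (epsilon * l) = 0.1610 / (38379.3040 * 1.9290) = 2.1747e-06 mol/L
Exhaustion = (c_initial - c_final) / c_initial * 100 = (1.8086e-05 - 2.1747e-06) / 1.8086e-05 * 100 = 87.9761 %


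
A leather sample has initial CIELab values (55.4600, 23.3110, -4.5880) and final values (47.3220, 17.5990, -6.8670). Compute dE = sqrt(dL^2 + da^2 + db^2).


dL = -8.1380, da = -5.7120, db = -2.2790
dE = sqrt((-8.1380)^2 + (-5.7120)^2 + (-2.2790)^2) = 10.2004


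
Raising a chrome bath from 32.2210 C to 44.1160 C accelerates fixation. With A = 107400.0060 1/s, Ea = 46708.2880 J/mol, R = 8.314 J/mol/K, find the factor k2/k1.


T1 = 32.2210 + 273.15 = 305.3710 K; T2 = 44.1160 + 273.15 = 317.2660 K
k1 = A * exp(-Ea/(R*T1)) = 107400.0060 * exp(-46708.2880/(8.314*305.3710)) = 0.00109931 1/s
k2 = A * exp(-Ea/(R*T2)) = 107400.0060 * exp(-46708.2880/(8.314*317.2660)) = 0.00219119 1/s
k2/k1 = 0.00219119 / 0.00109931 = 1.9932


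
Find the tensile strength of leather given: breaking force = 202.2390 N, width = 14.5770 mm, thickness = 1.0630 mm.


Formula: TS = force / (width * thickness)
Substituting: TS = 202.2390 / (14.5770 * 1.0630)
Result: 13.0516 N/mm^2


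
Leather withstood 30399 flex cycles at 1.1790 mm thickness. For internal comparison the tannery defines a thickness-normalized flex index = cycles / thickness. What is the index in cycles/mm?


Formula: Index = cycles / thickness
Substituting: Index = 30399 / 1.1790
Result: 25783.7150 cycles/mm


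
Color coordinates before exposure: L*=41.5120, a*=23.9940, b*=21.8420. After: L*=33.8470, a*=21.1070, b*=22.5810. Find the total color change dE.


dL = -7.6650, da = -2.8870, db = 0.7390
dE = sqrt((-7.6650)^2 + (-2.8870)^2 + 0.7390^2) = 8.2239


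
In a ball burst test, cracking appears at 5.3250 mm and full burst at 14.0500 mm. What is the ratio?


Formula: Ratio = crack / burst
Substituting: Ratio = 5.3250 / 14.0500
Result: 0.3790


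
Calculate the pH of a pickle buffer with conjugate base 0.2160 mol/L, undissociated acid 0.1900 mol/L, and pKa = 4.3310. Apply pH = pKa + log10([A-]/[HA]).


ratio = [A-] / [HA] = 0.2160 / 0.1900 = 1.1368
log10(ratio) = 0.0557002
pH = pKa + log10(ratio) = 4.3310 + 0.0557002 = 4.3867


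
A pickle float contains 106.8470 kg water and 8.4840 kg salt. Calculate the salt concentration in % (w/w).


Formula: Conc = salt / (water + salt) * 100
Substituting: Conc = 8.4840 / (106.8470 + 8.4840) * 100
Result: 7.3562 %


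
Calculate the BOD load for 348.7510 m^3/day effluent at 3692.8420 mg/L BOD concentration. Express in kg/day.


Formula: BOD_load = volume * conc / 1000
Substituting: BOD_load = 348.7510 * 3692.8420 / 1000
Result: 1287.8823 kg/day


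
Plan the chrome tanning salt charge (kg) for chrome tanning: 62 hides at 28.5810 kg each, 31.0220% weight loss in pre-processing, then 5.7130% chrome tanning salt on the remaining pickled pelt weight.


Total_raw = N * avg_wt = 62 * 28.5810 = 1772.0220 kg
Substrate = Total_raw * (1 - loss/100) = 1772.0220 * (1 - 31.0220/100) = 1222.3053 kg
Chrome = Substrate * pct / 100 = 1222.3053 * 5.7130 / 100 = 69.8303 kg


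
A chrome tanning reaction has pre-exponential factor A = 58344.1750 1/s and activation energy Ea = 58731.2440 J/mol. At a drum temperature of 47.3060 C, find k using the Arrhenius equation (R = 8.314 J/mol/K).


T_K = T_C + 273.15 = 47.3060 + 273.15 = 320.4560 K
exponent = -Ea / (R * T_K) = -58731.2440 / (8.314 * 320.4560) = -22.0440
k = A * exp(exponent) = 58344.1750 * exp(-22.0440) = 1.5574e-05 1/s


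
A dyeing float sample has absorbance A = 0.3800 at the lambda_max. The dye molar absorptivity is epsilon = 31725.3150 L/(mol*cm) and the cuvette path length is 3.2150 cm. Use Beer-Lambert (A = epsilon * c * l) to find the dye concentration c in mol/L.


Formula: c = A / (epsilon * l)
Substituting: c = 0.3800 / (31725.3150 * 3.2150)
Result: 3.7256e-06 mol/L


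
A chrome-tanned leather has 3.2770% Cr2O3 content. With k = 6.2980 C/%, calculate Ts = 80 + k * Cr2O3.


Formula: Ts = 80 + k * Cr2O3
Substituting: Ts = 80 + 6.2980 * 3.2770
Result: 100.6385 C


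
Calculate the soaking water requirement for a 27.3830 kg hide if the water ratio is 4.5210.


Formula: Water = hide_weight * ratio
Substituting: Water = 27.3830 * 4.5210
Result: 123.7985 kg


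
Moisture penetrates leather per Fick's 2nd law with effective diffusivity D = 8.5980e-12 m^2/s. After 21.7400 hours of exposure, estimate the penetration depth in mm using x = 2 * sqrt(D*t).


t = 21.7400 hr * 3600 = 78264.0000 s
D * t = 8.5980e-12 * 78264.0000 = 6.7291e-07
x = 2 * sqrt(D*t) = 2 * sqrt(6.7291e-07) = 0.00164063 m = 1.6406 mm


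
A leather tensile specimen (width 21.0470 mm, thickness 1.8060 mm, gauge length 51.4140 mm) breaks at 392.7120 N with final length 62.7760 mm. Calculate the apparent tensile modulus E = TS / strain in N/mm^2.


TS = F / (w * t) = 392.7120 / (21.0470 * 1.8060) = 10.3316 N/mm^2
strain = (Lf - L0) / L0 = (62.7760 - 51.4140) / 51.4140 = 0.2210
E = TS / strain = 10.3316 / 0.2210 = 46.7512 N/mm^2


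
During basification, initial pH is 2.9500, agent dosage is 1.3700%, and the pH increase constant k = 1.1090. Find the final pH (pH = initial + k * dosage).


Formula: pH_final = pH_initial + k * base_pct
Substituting: pH_final = 2.9500 + 1.1090 * 1.3700
Result: 4.4693


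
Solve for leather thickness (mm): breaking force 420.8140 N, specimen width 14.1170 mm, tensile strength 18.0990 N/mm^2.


Formula: t = F / (TS * w)
Substituting: t = 420.8140 / (18.0990 * 14.1170)
Result: 1.6470 mm


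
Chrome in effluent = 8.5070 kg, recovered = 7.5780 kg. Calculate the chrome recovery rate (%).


Formula: Recovery = recovered / input * 100
Substituting: Recovery = 7.5780 / 8.5070 * 100
Result: 89.0796 %


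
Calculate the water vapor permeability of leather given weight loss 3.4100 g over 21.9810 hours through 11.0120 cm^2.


Formula: WVP = loss / (area * time)
Substituting: WVP = 3.4100 / (11.0120 * 21.9810)
Result: 0.0140877 g/(cm^2*hr)


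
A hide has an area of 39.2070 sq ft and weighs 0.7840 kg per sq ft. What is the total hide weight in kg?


Formula: Weight = area * weight_per_sqft
Substituting: Weight = 39.2070 * 0.7840
Result: 30.7383 kg


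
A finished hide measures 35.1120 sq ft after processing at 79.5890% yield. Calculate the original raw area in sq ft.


Formula: raw = finished * 100 / yield
Substituting: raw = 35.1120 * 100 / 79.5890
Result: 44.1166 sq ft


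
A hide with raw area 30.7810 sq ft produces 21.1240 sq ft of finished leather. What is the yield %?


Formula: Yield = finished / raw * 100
Substituting: Yield = 21.1240 / 30.7810 * 100
Result: 68.6268 %


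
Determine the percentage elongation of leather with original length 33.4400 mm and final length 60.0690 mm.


Formula: Elongation = (Lf - L0) / L0 * 100
Substituting: Elongation = (60.0690 - 33.4400) / 33.4400 * 100
Result: 79.6322 %


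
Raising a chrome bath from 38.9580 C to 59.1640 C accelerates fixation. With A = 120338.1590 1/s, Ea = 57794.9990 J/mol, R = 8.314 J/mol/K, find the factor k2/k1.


T1 = 38.9580 + 273.15 = 312.1080 K; T2 = 59.1640 + 273.15 = 332.3140 K
k1 = A * exp(-Ea/(R*T1)) = 120338.1590 * exp(-57794.9990/(8.314*312.1080)) = 2.5553e-05 1/s
k2 = A * exp(-Ea/(R*T2)) = 120338.1590 * exp(-57794.9990/(8.314*332.3140)) = 9.8990e-05 1/s
k2/k1 = 9.8990e-05 / 2.5553e-05 = 3.8740


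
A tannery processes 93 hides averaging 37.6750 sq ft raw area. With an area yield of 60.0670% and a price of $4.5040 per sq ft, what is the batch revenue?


Raw_total = N * avg_area = 93 * 37.6750 = 3503.7750 sq ft
Finished = Raw_total * yield / 100 = 3503.7750 * 60.0670 / 100 = 2104.6125 sq ft
Value = Finished * price = 2104.6125 * 4.5040 = 9479.1748 $


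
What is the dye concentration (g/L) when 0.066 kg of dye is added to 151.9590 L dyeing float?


Formula: Conc = dye_mass(kg) / volume(L) * 1000
Substituting: Conc = 0.066 / 151.9590 * 1000
Result: 0.4343 g/L


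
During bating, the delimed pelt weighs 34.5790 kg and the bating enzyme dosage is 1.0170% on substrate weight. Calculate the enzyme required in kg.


Formula: Enzyme = substrate * pct / 100
Substituting: Enzyme = 34.5790 * 1.0170 / 100
Result: 0.3517 kg


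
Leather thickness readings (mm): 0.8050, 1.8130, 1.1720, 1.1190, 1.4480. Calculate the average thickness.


Formula: Average = sum / n
Substituting: Average = 6.3570 / 5
Result: 1.2714 mm


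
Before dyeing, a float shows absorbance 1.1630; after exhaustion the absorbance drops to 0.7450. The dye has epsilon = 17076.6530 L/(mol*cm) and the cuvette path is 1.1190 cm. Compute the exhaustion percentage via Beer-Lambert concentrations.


c_initial = A_i / (epsilon * l) = 1.1630 / (17076.6530 * 1.1190) = 6.0862e-05 mol/L
c_final = A_f / (epsilon * l) = 0.7450 / (17076.6530 * 1.1190) = 3.8987e-05 mol/L
Exhaustion = (c_initial - c_final) / c_initial * 100 = (6.0862e-05 - 3.8987e-05) / 6.0862e-05 * 100 = 35.9415 %


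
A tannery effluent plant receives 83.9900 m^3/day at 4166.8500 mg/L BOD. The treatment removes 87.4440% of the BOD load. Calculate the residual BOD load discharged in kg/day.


Load_in = volume * conc / 1000 = 83.9900 * 4166.8500 / 1000 = 349.9737 kg/day
Removed = Load_in * eff / 100 = 349.9737 * 87.4440 / 100 = 306.0310 kg/day
Load_out = Load_in - Removed = 349.9737 - 306.0310 = 43.9427 kg/day


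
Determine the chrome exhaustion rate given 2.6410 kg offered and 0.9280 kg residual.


Formula: Uptake = (offered - residual) / offered * 100
Substituting: Uptake = (2.6410 - 0.9280) / 2.6410 * 100
Result: 64.8618 %


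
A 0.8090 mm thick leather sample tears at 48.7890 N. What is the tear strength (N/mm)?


Formula: Tear strength = force / thickness
Substituting: Tear strength = 48.7890 / 0.8090
Result: 60.3078 N/mm


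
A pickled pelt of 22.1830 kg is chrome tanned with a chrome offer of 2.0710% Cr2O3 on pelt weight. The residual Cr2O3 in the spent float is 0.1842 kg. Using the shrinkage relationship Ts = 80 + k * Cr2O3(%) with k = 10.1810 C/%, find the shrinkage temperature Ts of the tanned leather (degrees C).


Offered = pelt * offer_pct / 100 = 22.1830 * 2.0710 / 100 = 0.4594 kg
Uptake = offered - residual = 0.4594 - 0.1842 = 0.2752 kg
Cr2O3% on pelt = uptake / pelt * 100 = 0.2752 / 22.1830 * 100 = 1.2406 %
Ts = 80 + k * Cr2O3% = 80 + 10.1810 * 1.2406 = 92.6309 C


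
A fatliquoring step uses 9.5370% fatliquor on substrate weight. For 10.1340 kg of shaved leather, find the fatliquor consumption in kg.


Formula: Fat = substrate * pct / 100
Substituting: Fat = 10.1340 * 9.5370 / 100
Result: 0.9665 kg


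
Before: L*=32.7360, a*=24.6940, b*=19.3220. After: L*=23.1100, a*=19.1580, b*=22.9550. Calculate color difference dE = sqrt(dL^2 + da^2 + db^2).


dL = -9.6260, da = -5.5360, db = 3.6330
dE = sqrt((-9.6260)^2 + (-5.5360)^2 + 3.6330^2) = 11.6836


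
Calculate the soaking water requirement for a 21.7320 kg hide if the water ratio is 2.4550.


Formula: Water = hide_weight * ratio
Substituting: Water = 21.7320 * 2.4550
Result: 53.3521 kg


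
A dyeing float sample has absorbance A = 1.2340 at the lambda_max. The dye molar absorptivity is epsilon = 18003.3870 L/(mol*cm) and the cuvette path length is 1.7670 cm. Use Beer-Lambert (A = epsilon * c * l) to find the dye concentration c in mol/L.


Formula: c = A / (epsilon * l)
Substituting: c = 1.2340 / (18003.3870 * 1.7670)
Result: 3.8790e-05 mol/L


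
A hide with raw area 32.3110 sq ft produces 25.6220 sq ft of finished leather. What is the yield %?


Formula: Yield = finished / raw * 100
Substituting: Yield = 25.6220 / 32.3110 * 100
Result: 79.2981 %


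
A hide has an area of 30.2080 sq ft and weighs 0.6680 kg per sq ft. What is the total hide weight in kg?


Formula: Weight = area * weight_per_sqft
Substituting: Weight = 30.2080 * 0.6680
Result: 20.1789 kg


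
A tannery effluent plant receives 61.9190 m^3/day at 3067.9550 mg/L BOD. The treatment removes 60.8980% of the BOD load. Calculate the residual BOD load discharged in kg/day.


Load_in = volume * conc / 1000 = 61.9190 * 3067.9550 / 1000 = 189.9647 kg/day
Removed = Load_in * eff / 100 = 189.9647 * 60.8980 / 100 = 115.6847 kg/day
Load_out = Load_in - Removed = 189.9647 - 115.6847 = 74.2800 kg/day


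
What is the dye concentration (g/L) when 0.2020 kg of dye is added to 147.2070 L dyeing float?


Formula: Conc = dye_mass(kg) / volume(L) * 1000
Substituting: Conc = 0.2020 / 147.2070 * 1000
Result: 1.3722 g/L
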